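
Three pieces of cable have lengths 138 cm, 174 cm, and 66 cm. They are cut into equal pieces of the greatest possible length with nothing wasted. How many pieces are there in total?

63

Piece length = gcd(138, 174, 66).
138 = 2 × 3 × 23
174 = 2 × 3 × 29
66 = 2 × 3 × 11
gcd(138, 174, 66) = 2 × 3 = 6.
Total pieces = 138/6 + 174/6 + 66/6 = 23 + 29 + 11 = 63.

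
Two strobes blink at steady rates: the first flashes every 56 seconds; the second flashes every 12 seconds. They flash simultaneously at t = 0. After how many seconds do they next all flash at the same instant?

The first simultaneous occurrence is after LCM of the individual periods.
56 = 2^3 × 7
12 = 2^2 × 3
LCM(56, 12) = 2^3 × 3 × 7 = 168.

168 seconds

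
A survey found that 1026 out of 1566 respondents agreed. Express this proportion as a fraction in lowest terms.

19/29

1026 = 2 × 3^3 × 19
1566 = 2 × 3^3 × 29
gcd(1026, 1566) = 2 × 3^3 = 54.
Divide numerator and denominator by 54: 1026/1566 = 19/29.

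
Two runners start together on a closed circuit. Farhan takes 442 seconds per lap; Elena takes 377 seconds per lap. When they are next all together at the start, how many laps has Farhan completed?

29 laps

All finish a whole number of cycles simultaneously at t = LCM of the periods.
442 = 2 × 13 × 17
377 = 13 × 29
LCM(442, 377) = 2 × 13 × 17 × 29 = 12818.
Laps for period 442: 12818 / 442 = 29.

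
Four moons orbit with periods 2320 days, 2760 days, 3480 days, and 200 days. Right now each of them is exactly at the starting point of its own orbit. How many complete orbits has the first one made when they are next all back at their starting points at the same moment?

The first common completion time is the LCM of the periods.
2320 = 2^4 × 5 × 29
2760 = 2^3 × 3 × 5 × 23
3480 = 2^3 × 3 × 5 × 29
200 = 2^3 × 5^2
LCM(2320, 2760, 3480, 200) = 2^4 × 3 × 5^2 × 23 × 29 = 800400.
Orbits for period 2320: 800400 / 2320 = 345.

345 orbits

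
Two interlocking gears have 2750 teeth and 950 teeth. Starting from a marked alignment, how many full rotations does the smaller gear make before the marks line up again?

All finish a whole number of cycles simultaneously at t = LCM of the periods.
2750 = 2 × 5^3 × 11
950 = 2 × 5^2 × 19
LCM(2750, 950) = 2 × 5^3 × 11 × 19 = 52250.
Rotations for period 950: 52250 / 950 = 55.

55 rotations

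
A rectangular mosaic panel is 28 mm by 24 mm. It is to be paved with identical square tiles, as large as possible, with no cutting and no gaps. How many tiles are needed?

42

Tile side = gcd(28, 24).
28 = 2^2 × 7
24 = 2^3 × 3
gcd(28, 24) = 2^2 = 4.
Tiles: (28/4) × (24/4) = 7 × 6 = 42.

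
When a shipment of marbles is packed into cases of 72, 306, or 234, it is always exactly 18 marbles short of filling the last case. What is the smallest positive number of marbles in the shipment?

Being 18 short of a full case of size k means N ≡ −18 (mod k), i.e. N + 18 is a multiple of each size.
72 = 2^3 × 3^2
306 = 2 × 3^2 × 17
234 = 2 × 3^2 × 13
LCM(72, 306, 234) = 2^3 × 3^2 × 13 × 17 = 15912.
Smallest positive N is 15912 − 18 = 15894.

15894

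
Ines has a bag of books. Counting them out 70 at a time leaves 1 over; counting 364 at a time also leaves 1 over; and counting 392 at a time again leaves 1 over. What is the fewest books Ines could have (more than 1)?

25481

N − 1 must be a common multiple of 70, 364, and 392.
70 = 2 × 5 × 7
364 = 2^2 × 7 × 13
392 = 2^3 × 7^2
LCM(70, 364, 392) = 2^3 × 5 × 7^2 × 13 = 25480.
Smallest N > 1 is LCM + 1 = 25480 + 1 = 25481.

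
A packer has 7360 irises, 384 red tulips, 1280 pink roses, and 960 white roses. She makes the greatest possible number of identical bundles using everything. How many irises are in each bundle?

115

Number of bundles = gcd(7360, 384, 1280, 960).
7360 = 2^6 × 5 × 23
384 = 2^7 × 3
1280 = 2^8 × 5
960 = 2^6 × 3 × 5
gcd(7360, 384, 1280, 960) = 2^6 = 64.
irises per bundle = 7360 / 64 = 115.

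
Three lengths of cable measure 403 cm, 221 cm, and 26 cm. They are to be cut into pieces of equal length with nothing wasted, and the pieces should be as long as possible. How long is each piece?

Each piece length must divide every original length, so the longest possible is gcd(403, 221, 26).
403 = 13 × 31
221 = 13 × 17
26 = 2 × 13
gcd(403, 221, 26) = 13.

13 cm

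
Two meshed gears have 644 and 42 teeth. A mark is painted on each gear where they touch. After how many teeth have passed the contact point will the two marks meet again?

1932 teeth

The first simultaneous occurrence is after LCM of the individual periods.
644 = 2^2 × 7 × 23
42 = 2 × 3 × 7
LCM(644, 42) = 2^2 × 3 × 7 × 23 = 1932.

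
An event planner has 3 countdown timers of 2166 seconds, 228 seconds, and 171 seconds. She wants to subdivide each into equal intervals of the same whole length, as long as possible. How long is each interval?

The interval must divide each timer length; the longest such is the gcd.
2166 = 2 × 3 × 19^2
228 = 2^2 × 3 × 19
171 = 3^2 × 19
gcd(2166, 228, 171) = 3 × 19 = 57.

57 seconds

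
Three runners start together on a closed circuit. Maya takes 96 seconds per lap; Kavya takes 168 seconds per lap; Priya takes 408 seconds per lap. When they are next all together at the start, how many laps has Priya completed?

The first common completion time is the LCM of the periods.
96 = 2^5 × 3
168 = 2^3 × 3 × 7
408 = 2^3 × 3 × 17
LCM(96, 168, 408) = 2^5 × 3 × 7 × 17 = 11424.
Laps for period 408: 11424 / 408 = 28.

28 laps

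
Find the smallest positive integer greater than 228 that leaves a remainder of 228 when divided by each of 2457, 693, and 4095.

N − 228 must be a common multiple of 2457, 693, and 4095.
2457 = 3^3 × 7 × 13
693 = 3^2 × 7 × 11
4095 = 3^2 × 5 × 7 × 13
LCM(2457, 693, 4095) = 3^3 × 5 × 7 × 11 × 13 = 135135.
Smallest N > 228 is LCM + 228 = 135135 + 228 = 135363.

135363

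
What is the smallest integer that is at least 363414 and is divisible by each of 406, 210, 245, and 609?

The integer must be a common multiple of 406, 210, 245, and 609, so a multiple of their LCM.
406 = 2 × 7 × 29
210 = 2 × 3 × 5 × 7
245 = 5 × 7^2
609 = 3 × 7 × 29
LCM(406, 210, 245, 609) = 2 × 3 × 5 × 7^2 × 29 = 42630.
Smallest multiple of 42630 that is ≥ 363414: ⌈363414/42630⌉ × 42630 = 9 × 42630 = 383670.

383670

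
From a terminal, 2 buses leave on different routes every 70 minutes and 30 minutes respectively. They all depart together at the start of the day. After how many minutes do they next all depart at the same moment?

210 minutes

They coincide at every common multiple of the periods; the first is the LCM.
70 = 2 × 5 × 7
30 = 2 × 3 × 5
LCM(70, 30) = 2 × 3 × 5 × 7 = 210.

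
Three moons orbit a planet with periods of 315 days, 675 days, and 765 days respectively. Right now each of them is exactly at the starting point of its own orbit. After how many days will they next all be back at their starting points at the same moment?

80325 days

We need the least common multiple of the intervals.
315 = 3^2 × 5 × 7
675 = 3^3 × 5^2
765 = 3^2 × 5 × 17
LCM(315, 675, 765) = 3^3 × 5^2 × 7 × 17 = 80325.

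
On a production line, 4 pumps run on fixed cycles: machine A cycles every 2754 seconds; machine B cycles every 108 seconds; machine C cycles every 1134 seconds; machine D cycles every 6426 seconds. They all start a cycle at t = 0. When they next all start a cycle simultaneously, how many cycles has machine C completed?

They are all back at their starting positions together after one LCM of the periods.
2754 = 2 × 3^4 × 17
108 = 2^2 × 3^3
1134 = 2 × 3^4 × 7
6426 = 2 × 3^3 × 7 × 17
LCM(2754, 108, 1134, 6426) = 2^2 × 3^4 × 7 × 17 = 38556.
Cycles for period 1134: 38556 / 1134 = 34.

34 cycles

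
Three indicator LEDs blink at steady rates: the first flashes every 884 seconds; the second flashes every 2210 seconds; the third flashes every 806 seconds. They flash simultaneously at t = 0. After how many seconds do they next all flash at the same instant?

137020 seconds

We need the least common multiple of the intervals.
884 = 2^2 × 13 × 17
2210 = 2 × 5 × 13 × 17
806 = 2 × 13 × 31
LCM(884, 2210, 806) = 2^2 × 5 × 13 × 17 × 31 = 137020.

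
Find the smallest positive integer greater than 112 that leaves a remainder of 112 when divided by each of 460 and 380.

8852

N − 112 must be a common multiple of 460 and 380.
460 = 2^2 × 5 × 23
380 = 2^2 × 5 × 19
LCM(460, 380) = 2^2 × 5 × 19 × 23 = 8740.
Smallest N > 112 is LCM + 112 = 8740 + 112 = 8852.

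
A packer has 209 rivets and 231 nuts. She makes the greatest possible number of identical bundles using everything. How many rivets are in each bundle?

19

Number of bundles = gcd(209, 231).
209 = 11 × 19
231 = 3 × 7 × 11
gcd(209, 231) = 11.
rivets per bundle = 209 / 11 = 19.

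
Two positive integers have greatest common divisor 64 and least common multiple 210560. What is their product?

For any two positive integers, gcd × lcm = product = 64 × 210560 = 13475840.

13475840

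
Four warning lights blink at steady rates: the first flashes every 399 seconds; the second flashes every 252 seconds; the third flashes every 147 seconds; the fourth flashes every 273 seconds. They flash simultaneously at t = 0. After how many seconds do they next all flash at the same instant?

435708 seconds

They coincide at every common multiple of the periods; the first is the LCM.
399 = 3 × 7 × 19
252 = 2^2 × 3^2 × 7
147 = 3 × 7^2
273 = 3 × 7 × 13
LCM(399, 252, 147, 273) = 2^2 × 3^2 × 7^2 × 13 × 19 = 435708.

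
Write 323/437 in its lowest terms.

17/23

323 = 17 × 19
437 = 19 × 23
gcd(323, 437) = 19.
Divide numerator and denominator by 19: 323/437 = 17/23.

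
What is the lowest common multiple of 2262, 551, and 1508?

2262 = 2 × 3 × 13 × 29
551 = 19 × 29
1508 = 2^2 × 13 × 29
LCM(2262, 551, 1508) = 2^2 × 3 × 13 × 19 × 29 = 85956.

85956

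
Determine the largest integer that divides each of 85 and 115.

85 = 5 × 17
115 = 5 × 23
gcd(85, 115) = 5.

5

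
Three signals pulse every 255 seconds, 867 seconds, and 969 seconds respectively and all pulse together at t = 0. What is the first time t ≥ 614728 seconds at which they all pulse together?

Joint pulses occur at multiples of LCM(255, 867, 969).
255 = 3 × 5 × 17
867 = 3 × 17^2
969 = 3 × 17 × 19
LCM(255, 867, 969) = 3 × 5 × 17^2 × 19 = 82365.
Smallest multiple of 82365 that is ≥ 614728: ⌈614728/82365⌉ × 82365 = 8 × 82365 = 658920.

658920 seconds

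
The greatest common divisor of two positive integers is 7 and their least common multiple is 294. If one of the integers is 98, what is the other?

21

For two integers, gcd × lcm = product, so the other is (7 × 294) / 98 = 2058 / 98 = 21.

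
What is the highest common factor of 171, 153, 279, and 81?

9

171 = 3^2 × 19
153 = 3^2 × 17
279 = 3^2 × 31
81 = 3^4
gcd(171, 153, 279, 81) = 3^2 = 9.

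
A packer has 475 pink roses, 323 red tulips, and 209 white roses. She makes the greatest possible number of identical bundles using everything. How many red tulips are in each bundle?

Number of bundles = gcd(475, 323, 209).
475 = 5^2 × 19
323 = 17 × 19
209 = 11 × 19
gcd(475, 323, 209) = 19.
red tulips per bundle = 323 / 19 = 17.

17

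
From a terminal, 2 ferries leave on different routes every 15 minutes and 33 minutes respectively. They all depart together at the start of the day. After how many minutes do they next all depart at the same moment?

We need the least common multiple of the intervals.
15 = 3 × 5
33 = 3 × 11
LCM(15, 33) = 3 × 5 × 11 = 165.

165 minutes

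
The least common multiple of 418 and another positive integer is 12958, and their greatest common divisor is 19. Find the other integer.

gcd × lcm = product of the two integers, so the other integer is (19 × 12958) / 418 = 589.

589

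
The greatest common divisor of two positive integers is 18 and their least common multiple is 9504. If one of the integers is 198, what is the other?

864

For two integers, gcd × lcm = product, so the other is (18 × 9504) / 198 = 171072 / 198 = 864.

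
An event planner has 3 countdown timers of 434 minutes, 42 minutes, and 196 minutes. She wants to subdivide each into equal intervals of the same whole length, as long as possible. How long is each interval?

The interval must divide each timer length; the longest such is the gcd.
434 = 2 × 7 × 31
42 = 2 × 3 × 7
196 = 2^2 × 7^2
gcd(434, 42, 196) = 2 × 7 = 14.

14 minutes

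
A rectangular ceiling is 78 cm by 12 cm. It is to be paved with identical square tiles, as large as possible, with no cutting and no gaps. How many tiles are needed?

Tile side = gcd(78, 12).
78 = 2 × 3 × 13
12 = 2^2 × 3
gcd(78, 12) = 2 × 3 = 6.
Tiles: (78/6) × (12/6) = 13 × 2 = 26.

26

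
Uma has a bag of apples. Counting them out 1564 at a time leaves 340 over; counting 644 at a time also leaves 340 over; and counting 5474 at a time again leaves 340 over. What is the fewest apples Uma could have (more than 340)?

N − 340 must be a common multiple of 1564, 644, and 5474.
1564 = 2^2 × 17 × 23
644 = 2^2 × 7 × 23
5474 = 2 × 7 × 17 × 23
LCM(1564, 644, 5474) = 2^2 × 7 × 17 × 23 = 10948.
Smallest N > 340 is LCM + 340 = 10948 + 340 = 11288.

11288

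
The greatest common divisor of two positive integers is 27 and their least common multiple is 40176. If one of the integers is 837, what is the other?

For two integers, gcd × lcm = product, so the other is (27 × 40176) / 837 = 1084752 / 837 = 1296.

1296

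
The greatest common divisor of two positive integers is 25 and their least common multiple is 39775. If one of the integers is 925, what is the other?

For two integers, gcd × lcm = product, so the other is (25 × 39775) / 925 = 994375 / 925 = 1075.

1075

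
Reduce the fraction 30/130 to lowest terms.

3/13

30 = 2 × 3 × 5
130 = 2 × 5 × 13
gcd(30, 130) = 2 × 5 = 10.
Divide numerator and denominator by 10: 30/130 = 3/13.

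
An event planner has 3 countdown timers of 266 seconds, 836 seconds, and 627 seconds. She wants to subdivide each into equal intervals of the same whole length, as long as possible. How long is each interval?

The interval must divide each timer length; the longest such is the gcd.
266 = 2 × 7 × 19
836 = 2^2 × 11 × 19
627 = 3 × 11 × 19
gcd(266, 836, 627) = 19.

19 seconds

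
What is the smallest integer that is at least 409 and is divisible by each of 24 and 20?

The integer must be a common multiple of 24 and 20, so a multiple of their LCM.
24 = 2^3 × 3
20 = 2^2 × 5
LCM(24, 20) = 2^3 × 3 × 5 = 120.
Smallest multiple of 120 that is ≥ 409: ⌈409/120⌉ × 120 = 4 × 120 = 480.

480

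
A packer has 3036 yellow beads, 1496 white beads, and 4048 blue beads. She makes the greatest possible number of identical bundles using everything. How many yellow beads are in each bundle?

Number of bundles = gcd(3036, 1496, 4048).
3036 = 2^2 × 3 × 11 × 23
1496 = 2^3 × 11 × 17
4048 = 2^4 × 11 × 23
gcd(3036, 1496, 4048) = 2^2 × 11 = 44.
yellow beads per bundle = 3036 / 44 = 69.

69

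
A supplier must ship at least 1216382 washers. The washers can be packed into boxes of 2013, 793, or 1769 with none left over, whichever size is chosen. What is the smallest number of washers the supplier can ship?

The number of washers must be a common multiple of 2013, 793, and 1769, so a multiple of their LCM.
2013 = 3 × 11 × 61
793 = 13 × 61
1769 = 29 × 61
LCM(2013, 793, 1769) = 3 × 11 × 13 × 29 × 61 = 758901.
Smallest multiple of 758901 that is ≥ 1216382: ⌈1216382/758901⌉ × 758901 = 2 × 758901 = 1517802.

1517802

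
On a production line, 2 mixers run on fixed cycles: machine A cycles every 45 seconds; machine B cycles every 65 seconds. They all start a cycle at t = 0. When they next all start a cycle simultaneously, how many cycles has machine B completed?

They are all back at their starting positions together after one LCM of the periods.
45 = 3^2 × 5
65 = 5 × 13
LCM(45, 65) = 3^2 × 5 × 13 = 585.
Cycles for period 65: 585 / 65 = 9.

9 cycles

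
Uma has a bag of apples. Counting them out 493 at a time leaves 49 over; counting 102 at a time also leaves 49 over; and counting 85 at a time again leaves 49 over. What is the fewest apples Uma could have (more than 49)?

N − 49 must be a common multiple of 493, 102, and 85.
493 = 17 × 29
102 = 2 × 3 × 17
85 = 5 × 17
LCM(493, 102, 85) = 2 × 3 × 5 × 17 × 29 = 14790.
Smallest N > 49 is LCM + 49 = 14790 + 49 = 14839.

14839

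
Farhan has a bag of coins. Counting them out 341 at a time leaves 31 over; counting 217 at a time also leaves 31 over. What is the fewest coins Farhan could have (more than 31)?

N − 31 must be a common multiple of 341 and 217.
341 = 11 × 31
217 = 7 × 31
LCM(341, 217) = 7 × 11 × 31 = 2387.
Smallest N > 31 is LCM + 31 = 2387 + 31 = 2418.

2418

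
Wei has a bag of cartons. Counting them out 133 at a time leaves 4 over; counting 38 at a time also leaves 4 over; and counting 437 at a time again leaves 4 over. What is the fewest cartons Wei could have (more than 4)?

N − 4 must be a common multiple of 133, 38, and 437.
133 = 7 × 19
38 = 2 × 19
437 = 19 × 23
LCM(133, 38, 437) = 2 × 7 × 19 × 23 = 6118.
Smallest N > 4 is LCM + 4 = 6118 + 4 = 6122.

6122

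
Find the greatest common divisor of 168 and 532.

28

168 = 2^3 × 3 × 7
532 = 2^2 × 7 × 19
gcd(168, 532) = 2^2 × 7 = 28.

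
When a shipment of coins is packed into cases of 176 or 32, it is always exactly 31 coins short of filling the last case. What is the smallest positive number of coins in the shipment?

Being 31 short of a full case of size k means N ≡ −31 (mod k), i.e. N + 31 is a multiple of each size.
176 = 2^4 × 11
32 = 2^5
LCM(176, 32) = 2^5 × 11 = 352.
Smallest positive N is 352 − 31 = 321.

321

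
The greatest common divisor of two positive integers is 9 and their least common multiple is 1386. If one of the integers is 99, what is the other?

For two integers, gcd × lcm = product, so the other is (9 × 1386) / 99 = 12474 / 99 = 126.

126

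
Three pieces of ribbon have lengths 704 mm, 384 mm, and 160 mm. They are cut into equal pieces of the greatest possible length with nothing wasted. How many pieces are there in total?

39

Piece length = gcd(704, 384, 160).
704 = 2^6 × 11
384 = 2^7 × 3
160 = 2^5 × 5
gcd(704, 384, 160) = 2^5 = 32.
Total pieces = 704/32 + 384/32 + 160/32 = 22 + 12 + 5 = 39.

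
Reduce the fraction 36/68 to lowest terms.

36 = 2^2 × 3^2
68 = 2^2 × 17
gcd(36, 68) = 2^2 = 4.
Divide numerator and denominator by 4: 36/68 = 9/17.

9/17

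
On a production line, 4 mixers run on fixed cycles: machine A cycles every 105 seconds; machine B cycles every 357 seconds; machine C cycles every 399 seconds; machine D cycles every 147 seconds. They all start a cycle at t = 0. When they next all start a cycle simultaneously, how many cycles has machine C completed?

595 cycles

All finish a whole number of cycles simultaneously at t = LCM of the periods.
105 = 3 × 5 × 7
357 = 3 × 7 × 17
399 = 3 × 7 × 19
147 = 3 × 7^2
LCM(105, 357, 399, 147) = 3 × 5 × 7^2 × 17 × 19 = 237405.
Cycles for period 399: 237405 / 399 = 595.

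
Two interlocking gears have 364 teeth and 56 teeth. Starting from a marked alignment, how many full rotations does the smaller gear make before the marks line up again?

13 rotations

All finish a whole number of cycles simultaneously at t = LCM of the periods.
364 = 2^2 × 7 × 13
56 = 2^3 × 7
LCM(364, 56) = 2^3 × 7 × 13 = 728.
Rotations for period 56: 728 / 56 = 13.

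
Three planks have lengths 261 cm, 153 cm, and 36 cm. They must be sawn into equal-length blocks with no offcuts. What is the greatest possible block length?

The block length must divide every plank, so the greatest is gcd(261, 153, 36).
261 = 3^2 × 29
153 = 3^2 × 17
36 = 2^2 × 3^2
gcd(261, 153, 36) = 3^2 = 9.

9 cm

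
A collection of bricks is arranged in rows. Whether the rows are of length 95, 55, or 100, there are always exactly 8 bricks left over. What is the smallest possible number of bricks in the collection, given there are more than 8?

20908

N − 8 must be a common multiple of 95, 55, and 100.
95 = 5 × 19
55 = 5 × 11
100 = 2^2 × 5^2
LCM(95, 55, 100) = 2^2 × 5^2 × 11 × 19 = 20900.
Smallest N > 8 is LCM + 8 = 20900 + 8 = 20908.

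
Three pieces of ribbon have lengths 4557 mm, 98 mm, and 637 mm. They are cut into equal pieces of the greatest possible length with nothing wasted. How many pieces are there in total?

108

Piece length = gcd(4557, 98, 637).
4557 = 3 × 7^2 × 31
98 = 2 × 7^2
637 = 7^2 × 13
gcd(4557, 98, 637) = 7^2 = 49.
Total pieces = 4557/49 + 98/49 + 637/49 = 93 + 2 + 13 = 108.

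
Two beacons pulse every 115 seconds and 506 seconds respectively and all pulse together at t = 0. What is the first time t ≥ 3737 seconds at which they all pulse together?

Joint pulses occur at multiples of LCM(115, 506).
115 = 5 × 23
506 = 2 × 11 × 23
LCM(115, 506) = 2 × 5 × 11 × 23 = 2530.
Smallest multiple of 2530 that is ≥ 3737: ⌈3737/2530⌉ × 2530 = 2 × 2530 = 5060.

5060 seconds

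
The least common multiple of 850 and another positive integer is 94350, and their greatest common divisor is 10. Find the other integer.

gcd × lcm = product of the two integers, so the other integer is (10 × 94350) / 850 = 1110.

1110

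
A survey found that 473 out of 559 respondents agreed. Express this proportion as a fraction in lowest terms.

473 = 11 × 43
559 = 13 × 43
gcd(473, 559) = 43.
Divide numerator and denominator by 43: 473/559 = 11/13.

11/13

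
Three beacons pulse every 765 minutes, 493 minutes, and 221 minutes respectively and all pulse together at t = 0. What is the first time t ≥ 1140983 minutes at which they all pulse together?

Joint pulses occur at multiples of LCM(765, 493, 221).
765 = 3^2 × 5 × 17
493 = 17 × 29
221 = 13 × 17
LCM(765, 493, 221) = 3^2 × 5 × 13 × 17 × 29 = 288405.
Smallest multiple of 288405 that is ≥ 1140983: ⌈1140983/288405⌉ × 288405 = 4 × 288405 = 1153620.

1153620 minutes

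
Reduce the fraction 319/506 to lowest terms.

29/46

319 = 11 × 29
506 = 2 × 11 × 23
gcd(319, 506) = 11.
Divide numerator and denominator by 11: 319/506 = 29/46.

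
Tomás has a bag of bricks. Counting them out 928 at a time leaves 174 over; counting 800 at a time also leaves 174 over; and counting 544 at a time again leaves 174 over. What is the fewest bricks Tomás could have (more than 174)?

394574

N − 174 must be a common multiple of 928, 800, and 544.
928 = 2^5 × 29
800 = 2^5 × 5^2
544 = 2^5 × 17
LCM(928, 800, 544) = 2^5 × 5^2 × 17 × 29 = 394400.
Smallest N > 174 is LCM + 174 = 394400 + 174 = 394574.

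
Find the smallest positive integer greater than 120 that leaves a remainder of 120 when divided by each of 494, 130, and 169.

32230

N − 120 must be a common multiple of 494, 130, and 169.
494 = 2 × 13 × 19
130 = 2 × 5 × 13
169 = 13^2
LCM(494, 130, 169) = 2 × 5 × 13^2 × 19 = 32110.
Smallest N > 120 is LCM + 120 = 32110 + 120 = 32230.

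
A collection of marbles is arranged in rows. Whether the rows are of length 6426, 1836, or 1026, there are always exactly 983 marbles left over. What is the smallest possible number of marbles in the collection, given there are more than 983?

245171

N − 983 must be a common multiple of 6426, 1836, and 1026.
6426 = 2 × 3^3 × 7 × 17
1836 = 2^2 × 3^3 × 17
1026 = 2 × 3^3 × 19
LCM(6426, 1836, 1026) = 2^2 × 3^3 × 7 × 17 × 19 = 244188.
Smallest N > 983 is LCM + 983 = 244188 + 983 = 245171.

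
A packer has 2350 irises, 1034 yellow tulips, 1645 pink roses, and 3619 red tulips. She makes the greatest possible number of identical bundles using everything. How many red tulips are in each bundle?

77

Number of bundles = gcd(2350, 1034, 1645, 3619).
2350 = 2 × 5^2 × 47
1034 = 2 × 11 × 47
1645 = 5 × 7 × 47
3619 = 7 × 11 × 47
gcd(2350, 1034, 1645, 3619) = 47.
red tulips per bundle = 3619 / 47 = 77.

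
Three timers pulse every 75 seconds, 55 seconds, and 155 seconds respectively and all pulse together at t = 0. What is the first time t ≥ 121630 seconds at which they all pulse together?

Joint pulses occur at multiples of LCM(75, 55, 155).
75 = 3 × 5^2
55 = 5 × 11
155 = 5 × 31
LCM(75, 55, 155) = 3 × 5^2 × 11 × 31 = 25575.
Smallest multiple of 25575 that is ≥ 121630: ⌈121630/25575⌉ × 25575 = 5 × 25575 = 127875.

127875 seconds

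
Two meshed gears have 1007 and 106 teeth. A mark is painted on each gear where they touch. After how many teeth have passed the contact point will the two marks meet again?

2014 teeth

The first simultaneous occurrence is after LCM of the individual periods.
1007 = 19 × 53
106 = 2 × 53
LCM(1007, 106) = 2 × 19 × 53 = 2014.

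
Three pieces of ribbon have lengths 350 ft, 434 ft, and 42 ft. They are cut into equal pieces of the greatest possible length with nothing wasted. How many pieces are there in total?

Piece length = gcd(350, 434, 42).
350 = 2 × 5^2 × 7
434 = 2 × 7 × 31
42 = 2 × 3 × 7
gcd(350, 434, 42) = 2 × 7 = 14.
Total pieces = 350/14 + 434/14 + 42/14 = 25 + 31 + 3 = 59.

59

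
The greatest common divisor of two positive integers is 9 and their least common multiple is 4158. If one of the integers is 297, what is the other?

126

For two integers, gcd × lcm = product, so the other is (9 × 4158) / 297 = 37422 / 297 = 126.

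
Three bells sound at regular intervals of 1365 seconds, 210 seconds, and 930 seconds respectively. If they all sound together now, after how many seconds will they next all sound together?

84630 seconds

The first simultaneous occurrence is after LCM of the individual periods.
1365 = 3 × 5 × 7 × 13
210 = 2 × 3 × 5 × 7
930 = 2 × 3 × 5 × 31
LCM(1365, 210, 930) = 2 × 3 × 5 × 7 × 13 × 31 = 84630.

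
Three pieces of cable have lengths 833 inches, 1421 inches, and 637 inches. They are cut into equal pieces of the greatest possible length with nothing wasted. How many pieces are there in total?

Piece length = gcd(833, 1421, 637).
833 = 7^2 × 17
1421 = 7^2 × 29
637 = 7^2 × 13
gcd(833, 1421, 637) = 7^2 = 49.
Total pieces = 833/49 + 1421/49 + 637/49 = 17 + 29 + 13 = 59.

59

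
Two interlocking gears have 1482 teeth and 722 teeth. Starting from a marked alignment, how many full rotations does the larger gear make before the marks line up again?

19 rotations

They are all back at their starting positions together after one LCM of the periods.
1482 = 2 × 3 × 13 × 19
722 = 2 × 19^2
LCM(1482, 722) = 2 × 3 × 13 × 19^2 = 28158.
Rotations for period 1482: 28158 / 1482 = 19.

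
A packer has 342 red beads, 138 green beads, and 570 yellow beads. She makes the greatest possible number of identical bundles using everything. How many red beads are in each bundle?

Number of bundles = gcd(342, 138, 570).
342 = 2 × 3^2 × 19
138 = 2 × 3 × 23
570 = 2 × 3 × 5 × 19
gcd(342, 138, 570) = 2 × 3 = 6.
red beads per bundle = 342 / 6 = 57.

57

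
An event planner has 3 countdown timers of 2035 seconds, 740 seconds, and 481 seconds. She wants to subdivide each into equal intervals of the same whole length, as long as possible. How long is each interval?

The interval must divide each timer length; the longest such is the gcd.
2035 = 5 × 11 × 37
740 = 2^2 × 5 × 37
481 = 13 × 37
gcd(2035, 740, 481) = 37.

37 seconds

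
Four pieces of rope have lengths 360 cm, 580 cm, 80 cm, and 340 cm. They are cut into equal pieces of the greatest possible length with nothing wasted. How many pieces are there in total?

Piece length = gcd(360, 580, 80, 340).
360 = 2^3 × 3^2 × 5
580 = 2^2 × 5 × 29
80 = 2^4 × 5
340 = 2^2 × 5 × 17
gcd(360, 580, 80, 340) = 2^2 × 5 = 20.
Total pieces = 360/20 + 580/20 + 80/20 + 340/20 = 18 + 29 + 4 + 17 = 68.

68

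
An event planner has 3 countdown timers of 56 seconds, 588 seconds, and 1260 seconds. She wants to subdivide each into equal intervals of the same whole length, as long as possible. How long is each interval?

28 seconds

The interval must divide each timer length; the longest such is the gcd.
56 = 2^3 × 7
588 = 2^2 × 3 × 7^2
1260 = 2^2 × 3^2 × 5 × 7
gcd(56, 588, 1260) = 2^2 × 7 = 28.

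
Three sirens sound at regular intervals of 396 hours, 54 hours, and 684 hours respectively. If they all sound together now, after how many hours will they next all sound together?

We need the least common multiple of the intervals.
396 = 2^2 × 3^2 × 11
54 = 2 × 3^3
684 = 2^2 × 3^2 × 19
LCM(396, 54, 684) = 2^2 × 3^3 × 11 × 19 = 22572.

22572 hours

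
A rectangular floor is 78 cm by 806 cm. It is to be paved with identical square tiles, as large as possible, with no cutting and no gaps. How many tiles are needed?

93

Tile side = gcd(78, 806).
78 = 2 × 3 × 13
806 = 2 × 13 × 31
gcd(78, 806) = 2 × 13 = 26.
Tiles: (78/26) × (806/26) = 3 × 31 = 93.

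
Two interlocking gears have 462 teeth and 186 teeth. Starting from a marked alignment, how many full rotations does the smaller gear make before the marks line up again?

77 rotations

All finish a whole number of cycles simultaneously at t = LCM of the periods.
462 = 2 × 3 × 7 × 11
186 = 2 × 3 × 31
LCM(462, 186) = 2 × 3 × 7 × 11 × 31 = 14322.
Rotations for period 186: 14322 / 186 = 77.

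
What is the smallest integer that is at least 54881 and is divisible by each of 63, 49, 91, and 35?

The integer must be a common multiple of 63, 49, 91, and 35, so a multiple of their LCM.
63 = 3^2 × 7
49 = 7^2
91 = 7 × 13
35 = 5 × 7
LCM(63, 49, 91, 35) = 3^2 × 5 × 7^2 × 13 = 28665.
Smallest multiple of 28665 that is ≥ 54881: ⌈54881/28665⌉ × 28665 = 2 × 28665 = 57330.

57330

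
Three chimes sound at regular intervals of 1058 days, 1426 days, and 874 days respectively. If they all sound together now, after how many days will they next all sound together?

623162 days

They coincide at every common multiple of the periods; the first is the LCM.
1058 = 2 × 23^2
1426 = 2 × 23 × 31
874 = 2 × 19 × 23
LCM(1058, 1426, 874) = 2 × 19 × 23^2 × 31 = 623162.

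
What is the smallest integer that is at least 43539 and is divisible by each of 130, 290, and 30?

45240

The integer must be a common multiple of 130, 290, and 30, so a multiple of their LCM.
130 = 2 × 5 × 13
290 = 2 × 5 × 29
30 = 2 × 3 × 5
LCM(130, 290, 30) = 2 × 3 × 5 × 13 × 29 = 11310.
Smallest multiple of 11310 that is ≥ 43539: ⌈43539/11310⌉ × 11310 = 4 × 11310 = 45240.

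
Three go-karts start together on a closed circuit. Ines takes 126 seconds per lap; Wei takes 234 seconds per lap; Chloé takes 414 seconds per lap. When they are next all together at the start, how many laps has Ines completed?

299 laps

They are all back at their starting positions together after one LCM of the periods.
126 = 2 × 3^2 × 7
234 = 2 × 3^2 × 13
414 = 2 × 3^2 × 23
LCM(126, 234, 414) = 2 × 3^2 × 7 × 13 × 23 = 37674.
Laps for period 126: 37674 / 126 = 299.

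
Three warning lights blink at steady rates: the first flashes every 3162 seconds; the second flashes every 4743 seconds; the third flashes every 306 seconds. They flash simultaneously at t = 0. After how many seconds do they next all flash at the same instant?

9486 seconds

The first simultaneous occurrence is after LCM of the individual periods.
3162 = 2 × 3 × 17 × 31
4743 = 3^2 × 17 × 31
306 = 2 × 3^2 × 17
LCM(3162, 4743, 306) = 2 × 3^2 × 17 × 31 = 9486.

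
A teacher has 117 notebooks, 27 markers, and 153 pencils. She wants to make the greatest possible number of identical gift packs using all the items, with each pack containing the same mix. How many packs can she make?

The pack count must divide each quantity, so the greatest is gcd(117, 27, 153).
117 = 3^2 × 13
27 = 3^3
153 = 3^2 × 17
gcd(117, 27, 153) = 3^2 = 9.

9 packs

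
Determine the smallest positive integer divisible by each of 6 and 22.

66

6 = 2 × 3
22 = 2 × 11
LCM(6, 22) = 2 × 3 × 11 = 66.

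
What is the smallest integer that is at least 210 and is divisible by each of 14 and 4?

The integer must be a common multiple of 14 and 4, so a multiple of their LCM.
14 = 2 × 7
4 = 2^2
LCM(14, 4) = 2^2 × 7 = 28.
Smallest multiple of 28 that is ≥ 210: ⌈210/28⌉ × 28 = 8 × 28 = 224.

224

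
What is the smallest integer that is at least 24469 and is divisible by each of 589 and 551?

The integer must be a common multiple of 589 and 551, so a multiple of their LCM.
589 = 19 × 31
551 = 19 × 29
LCM(589, 551) = 19 × 29 × 31 = 17081.
Smallest multiple of 17081 that is ≥ 24469: ⌈24469/17081⌉ × 17081 = 2 × 17081 = 34162.

34162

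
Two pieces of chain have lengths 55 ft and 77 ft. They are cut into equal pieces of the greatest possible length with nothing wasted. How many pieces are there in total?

12

Piece length = gcd(55, 77).
55 = 5 × 11
77 = 7 × 11
gcd(55, 77) = 11.
Total pieces = 55/11 + 77/11 = 5 + 7 = 12.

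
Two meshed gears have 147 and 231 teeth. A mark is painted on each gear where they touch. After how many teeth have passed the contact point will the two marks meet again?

The first simultaneous occurrence is after LCM of the individual periods.
147 = 3 × 7^2
231 = 3 × 7 × 11
LCM(147, 231) = 3 × 7^2 × 11 = 1617.

1617 teeth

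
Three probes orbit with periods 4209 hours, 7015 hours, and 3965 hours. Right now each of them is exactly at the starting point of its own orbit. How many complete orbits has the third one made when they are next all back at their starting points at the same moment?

All finish a whole number of cycles simultaneously at t = LCM of the periods.
4209 = 3 × 23 × 61
7015 = 5 × 23 × 61
3965 = 5 × 13 × 61
LCM(4209, 7015, 3965) = 3 × 5 × 13 × 23 × 61 = 273585.
Orbits for period 3965: 273585 / 3965 = 69.

69 orbits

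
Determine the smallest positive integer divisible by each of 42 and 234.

42 = 2 × 3 × 7
234 = 2 × 3^2 × 13
LCM(42, 234) = 2 × 3^2 × 7 × 13 = 1638.

1638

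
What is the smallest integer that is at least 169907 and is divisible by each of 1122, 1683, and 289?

The integer must be a common multiple of 1122, 1683, and 289, so a multiple of their LCM.
1122 = 2 × 3 × 11 × 17
1683 = 3^2 × 11 × 17
289 = 17^2
LCM(1122, 1683, 289) = 2 × 3^2 × 11 × 17^2 = 57222.
Smallest multiple of 57222 that is ≥ 169907: ⌈169907/57222⌉ × 57222 = 3 × 57222 = 171666.

171666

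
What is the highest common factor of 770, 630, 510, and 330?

770 = 2 × 5 × 7 × 11
630 = 2 × 3^2 × 5 × 7
510 = 2 × 3 × 5 × 17
330 = 2 × 3 × 5 × 11
gcd(770, 630, 510, 330) = 2 × 5 = 10.

10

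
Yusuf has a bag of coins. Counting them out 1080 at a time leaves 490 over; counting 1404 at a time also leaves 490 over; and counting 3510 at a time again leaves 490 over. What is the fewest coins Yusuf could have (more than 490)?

14530

N − 490 must be a common multiple of 1080, 1404, and 3510.
1080 = 2^3 × 3^3 × 5
1404 = 2^2 × 3^3 × 13
3510 = 2 × 3^3 × 5 × 13
LCM(1080, 1404, 3510) = 2^3 × 3^3 × 5 × 13 = 14040.
Smallest N > 490 is LCM + 490 = 14040 + 490 = 14530.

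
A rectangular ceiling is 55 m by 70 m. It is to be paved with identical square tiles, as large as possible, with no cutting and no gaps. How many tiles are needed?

154

Tile side = gcd(55, 70).
55 = 5 × 11
70 = 2 × 5 × 7
gcd(55, 70) = 5.
Tiles: (55/5) × (70/5) = 11 × 14 = 154.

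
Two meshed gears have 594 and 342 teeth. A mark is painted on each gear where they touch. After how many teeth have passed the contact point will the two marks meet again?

They coincide at every common multiple of the periods; the first is the LCM.
594 = 2 × 3^3 × 11
342 = 2 × 3^2 × 19
LCM(594, 342) = 2 × 3^3 × 11 × 19 = 11286.

11286 teeth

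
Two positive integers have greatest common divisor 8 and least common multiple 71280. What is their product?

570240

For any two positive integers, gcd × lcm = product = 8 × 71280 = 570240.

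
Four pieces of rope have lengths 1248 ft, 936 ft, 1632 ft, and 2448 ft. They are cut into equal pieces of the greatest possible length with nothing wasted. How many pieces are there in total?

Piece length = gcd(1248, 936, 1632, 2448).
1248 = 2^5 × 3 × 13
936 = 2^3 × 3^2 × 13
1632 = 2^5 × 3 × 17
2448 = 2^4 × 3^2 × 17
gcd(1248, 936, 1632, 2448) = 2^3 × 3 = 24.
Total pieces = 1248/24 + 936/24 + 1632/24 + 2448/24 = 52 + 39 + 68 + 102 = 261.

261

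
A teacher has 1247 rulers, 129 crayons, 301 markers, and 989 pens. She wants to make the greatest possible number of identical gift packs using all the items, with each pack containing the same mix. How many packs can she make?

The pack count must divide each quantity, so the greatest is gcd(1247, 129, 301, 989).
1247 = 29 × 43
129 = 3 × 43
301 = 7 × 43
989 = 23 × 43
gcd(1247, 129, 301, 989) = 43.

43 packs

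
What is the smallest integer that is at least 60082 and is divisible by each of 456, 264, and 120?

The integer must be a common multiple of 456, 264, and 120, so a multiple of their LCM.
456 = 2^3 × 3 × 19
264 = 2^3 × 3 × 11
120 = 2^3 × 3 × 5
LCM(456, 264, 120) = 2^3 × 3 × 5 × 11 × 19 = 25080.
Smallest multiple of 25080 that is ≥ 60082: ⌈60082/25080⌉ × 25080 = 3 × 25080 = 75240.

75240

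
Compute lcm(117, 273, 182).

1638

117 = 3^2 × 13
273 = 3 × 7 × 13
182 = 2 × 7 × 13
LCM(117, 273, 182) = 2 × 3^2 × 7 × 13 = 1638.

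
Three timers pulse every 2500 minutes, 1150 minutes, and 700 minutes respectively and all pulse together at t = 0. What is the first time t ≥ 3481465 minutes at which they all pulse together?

3622500 minutes

Joint pulses occur at multiples of LCM(2500, 1150, 700).
2500 = 2^2 × 5^4
1150 = 2 × 5^2 × 23
700 = 2^2 × 5^2 × 7
LCM(2500, 1150, 700) = 2^2 × 5^4 × 7 × 23 = 402500.
Smallest multiple of 402500 that is ≥ 3481465: ⌈3481465/402500⌉ × 402500 = 9 × 402500 = 3622500.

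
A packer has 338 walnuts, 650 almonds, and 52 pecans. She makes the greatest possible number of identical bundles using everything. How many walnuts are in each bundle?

Number of bundles = gcd(338, 650, 52).
338 = 2 × 13^2
650 = 2 × 5^2 × 13
52 = 2^2 × 13
gcd(338, 650, 52) = 2 × 13 = 26.
walnuts per bundle = 338 / 26 = 13.

13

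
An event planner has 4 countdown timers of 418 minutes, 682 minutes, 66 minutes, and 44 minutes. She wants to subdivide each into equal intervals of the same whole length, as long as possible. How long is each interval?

22 minutes

The interval must divide each timer length; the longest such is the gcd.
418 = 2 × 11 × 19
682 = 2 × 11 × 31
66 = 2 × 3 × 11
44 = 2^2 × 11
gcd(418, 682, 66, 44) = 2 × 11 = 22.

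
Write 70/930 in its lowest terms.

70 = 2 × 5 × 7
930 = 2 × 3 × 5 × 31
gcd(70, 930) = 2 × 5 = 10.
Divide numerator and denominator by 10: 70/930 = 7/93.

7/93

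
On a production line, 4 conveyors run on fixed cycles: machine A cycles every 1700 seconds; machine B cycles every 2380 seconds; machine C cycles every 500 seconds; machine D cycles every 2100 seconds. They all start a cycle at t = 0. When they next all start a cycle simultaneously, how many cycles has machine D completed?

All finish a whole number of cycles simultaneously at t = LCM of the periods.
1700 = 2^2 × 5^2 × 17
2380 = 2^2 × 5 × 7 × 17
500 = 2^2 × 5^3
2100 = 2^2 × 3 × 5^2 × 7
LCM(1700, 2380, 500, 2100) = 2^2 × 3 × 5^3 × 7 × 17 = 178500.
Cycles for period 2100: 178500 / 2100 = 85.

85 cycles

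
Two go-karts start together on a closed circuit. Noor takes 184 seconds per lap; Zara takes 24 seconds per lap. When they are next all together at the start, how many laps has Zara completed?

All finish a whole number of cycles simultaneously at t = LCM of the periods.
184 = 2^3 × 23
24 = 2^3 × 3
LCM(184, 24) = 2^3 × 3 × 23 = 552.
Laps for period 24: 552 / 24 = 23.

23 laps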